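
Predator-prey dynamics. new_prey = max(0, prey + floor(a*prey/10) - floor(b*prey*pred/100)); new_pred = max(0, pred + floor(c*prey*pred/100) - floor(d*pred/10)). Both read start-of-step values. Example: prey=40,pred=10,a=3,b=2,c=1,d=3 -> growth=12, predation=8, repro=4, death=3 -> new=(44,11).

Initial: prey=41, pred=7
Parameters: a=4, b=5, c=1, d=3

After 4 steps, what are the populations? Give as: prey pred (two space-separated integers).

Answer: 43 11

Derivation:
Step 1: prey: 41+16-14=43; pred: 7+2-2=7
Step 2: prey: 43+17-15=45; pred: 7+3-2=8
Step 3: prey: 45+18-18=45; pred: 8+3-2=9
Step 4: prey: 45+18-20=43; pred: 9+4-2=11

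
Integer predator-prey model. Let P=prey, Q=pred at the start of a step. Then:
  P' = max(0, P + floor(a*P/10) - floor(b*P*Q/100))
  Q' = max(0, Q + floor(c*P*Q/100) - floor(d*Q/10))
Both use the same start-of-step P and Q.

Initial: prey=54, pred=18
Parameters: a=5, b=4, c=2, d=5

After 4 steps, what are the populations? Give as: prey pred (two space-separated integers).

Answer: 0 16

Derivation:
Step 1: prey: 54+27-38=43; pred: 18+19-9=28
Step 2: prey: 43+21-48=16; pred: 28+24-14=38
Step 3: prey: 16+8-24=0; pred: 38+12-19=31
Step 4: prey: 0+0-0=0; pred: 31+0-15=16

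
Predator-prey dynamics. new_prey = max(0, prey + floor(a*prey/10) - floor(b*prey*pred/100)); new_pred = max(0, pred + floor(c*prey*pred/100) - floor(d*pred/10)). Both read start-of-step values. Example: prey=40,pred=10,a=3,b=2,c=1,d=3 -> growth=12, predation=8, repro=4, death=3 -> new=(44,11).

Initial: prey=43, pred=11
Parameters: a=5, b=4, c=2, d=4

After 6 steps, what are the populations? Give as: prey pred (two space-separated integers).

Answer: 1 14

Derivation:
Step 1: prey: 43+21-18=46; pred: 11+9-4=16
Step 2: prey: 46+23-29=40; pred: 16+14-6=24
Step 3: prey: 40+20-38=22; pred: 24+19-9=34
Step 4: prey: 22+11-29=4; pred: 34+14-13=35
Step 5: prey: 4+2-5=1; pred: 35+2-14=23
Step 6: prey: 1+0-0=1; pred: 23+0-9=14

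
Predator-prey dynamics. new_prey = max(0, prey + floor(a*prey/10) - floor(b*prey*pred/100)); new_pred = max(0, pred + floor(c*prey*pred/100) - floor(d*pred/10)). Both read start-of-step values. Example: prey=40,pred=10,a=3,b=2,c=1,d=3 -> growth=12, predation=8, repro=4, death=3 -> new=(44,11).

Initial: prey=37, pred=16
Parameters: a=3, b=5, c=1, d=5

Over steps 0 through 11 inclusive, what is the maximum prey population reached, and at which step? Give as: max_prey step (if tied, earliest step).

Answer: 44 11

Derivation:
Step 1: prey: 37+11-29=19; pred: 16+5-8=13
Step 2: prey: 19+5-12=12; pred: 13+2-6=9
Step 3: prey: 12+3-5=10; pred: 9+1-4=6
Step 4: prey: 10+3-3=10; pred: 6+0-3=3
Step 5: prey: 10+3-1=12; pred: 3+0-1=2
Step 6: prey: 12+3-1=14; pred: 2+0-1=1
Step 7: prey: 14+4-0=18; pred: 1+0-0=1
Step 8: prey: 18+5-0=23; pred: 1+0-0=1
Step 9: prey: 23+6-1=28; pred: 1+0-0=1
Step 10: prey: 28+8-1=35; pred: 1+0-0=1
Step 11: prey: 35+10-1=44; pred: 1+0-0=1
Max prey = 44 at step 11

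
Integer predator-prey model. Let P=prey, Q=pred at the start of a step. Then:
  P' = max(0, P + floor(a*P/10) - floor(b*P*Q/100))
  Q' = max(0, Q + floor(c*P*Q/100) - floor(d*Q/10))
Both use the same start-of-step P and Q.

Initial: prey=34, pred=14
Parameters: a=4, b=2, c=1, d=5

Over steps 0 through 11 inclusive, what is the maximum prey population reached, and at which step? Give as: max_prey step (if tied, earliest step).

Answer: 113 8

Derivation:
Step 1: prey: 34+13-9=38; pred: 14+4-7=11
Step 2: prey: 38+15-8=45; pred: 11+4-5=10
Step 3: prey: 45+18-9=54; pred: 10+4-5=9
Step 4: prey: 54+21-9=66; pred: 9+4-4=9
Step 5: prey: 66+26-11=81; pred: 9+5-4=10
Step 6: prey: 81+32-16=97; pred: 10+8-5=13
Step 7: prey: 97+38-25=110; pred: 13+12-6=19
Step 8: prey: 110+44-41=113; pred: 19+20-9=30
Step 9: prey: 113+45-67=91; pred: 30+33-15=48
Step 10: prey: 91+36-87=40; pred: 48+43-24=67
Step 11: prey: 40+16-53=3; pred: 67+26-33=60
Max prey = 113 at step 8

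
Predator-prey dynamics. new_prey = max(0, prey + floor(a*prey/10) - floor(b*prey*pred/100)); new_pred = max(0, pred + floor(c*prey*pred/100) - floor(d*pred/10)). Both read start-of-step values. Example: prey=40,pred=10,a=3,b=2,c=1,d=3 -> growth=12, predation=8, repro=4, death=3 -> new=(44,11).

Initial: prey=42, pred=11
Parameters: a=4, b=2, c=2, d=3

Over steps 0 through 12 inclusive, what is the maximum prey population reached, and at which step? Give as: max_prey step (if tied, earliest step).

Answer: 52 2

Derivation:
Step 1: prey: 42+16-9=49; pred: 11+9-3=17
Step 2: prey: 49+19-16=52; pred: 17+16-5=28
Step 3: prey: 52+20-29=43; pred: 28+29-8=49
Step 4: prey: 43+17-42=18; pred: 49+42-14=77
Step 5: prey: 18+7-27=0; pred: 77+27-23=81
Step 6: prey: 0+0-0=0; pred: 81+0-24=57
Step 7: prey: 0+0-0=0; pred: 57+0-17=40
Step 8: prey: 0+0-0=0; pred: 40+0-12=28
Step 9: prey: 0+0-0=0; pred: 28+0-8=20
Step 10: prey: 0+0-0=0; pred: 20+0-6=14
Step 11: prey: 0+0-0=0; pred: 14+0-4=10
Step 12: prey: 0+0-0=0; pred: 10+0-3=7
Max prey = 52 at step 2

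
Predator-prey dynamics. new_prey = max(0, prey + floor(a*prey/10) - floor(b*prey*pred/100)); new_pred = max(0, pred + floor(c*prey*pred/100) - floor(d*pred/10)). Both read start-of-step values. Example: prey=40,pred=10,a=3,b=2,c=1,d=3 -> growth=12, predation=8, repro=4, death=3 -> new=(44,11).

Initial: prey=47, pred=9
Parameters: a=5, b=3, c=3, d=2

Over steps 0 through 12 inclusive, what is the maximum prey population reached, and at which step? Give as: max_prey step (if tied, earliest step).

Step 1: prey: 47+23-12=58; pred: 9+12-1=20
Step 2: prey: 58+29-34=53; pred: 20+34-4=50
Step 3: prey: 53+26-79=0; pred: 50+79-10=119
Step 4: prey: 0+0-0=0; pred: 119+0-23=96
Step 5: prey: 0+0-0=0; pred: 96+0-19=77
Step 6: prey: 0+0-0=0; pred: 77+0-15=62
Step 7: prey: 0+0-0=0; pred: 62+0-12=50
Step 8: prey: 0+0-0=0; pred: 50+0-10=40
Step 9: prey: 0+0-0=0; pred: 40+0-8=32
Step 10: prey: 0+0-0=0; pred: 32+0-6=26
Step 11: prey: 0+0-0=0; pred: 26+0-5=21
Step 12: prey: 0+0-0=0; pred: 21+0-4=17
Max prey = 58 at step 1

Answer: 58 1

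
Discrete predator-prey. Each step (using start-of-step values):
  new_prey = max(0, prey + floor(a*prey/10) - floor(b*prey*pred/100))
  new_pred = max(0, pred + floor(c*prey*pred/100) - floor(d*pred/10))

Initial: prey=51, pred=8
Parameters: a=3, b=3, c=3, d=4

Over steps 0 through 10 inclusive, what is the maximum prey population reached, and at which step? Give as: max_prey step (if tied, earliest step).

Answer: 54 1

Derivation:
Step 1: prey: 51+15-12=54; pred: 8+12-3=17
Step 2: prey: 54+16-27=43; pred: 17+27-6=38
Step 3: prey: 43+12-49=6; pred: 38+49-15=72
Step 4: prey: 6+1-12=0; pred: 72+12-28=56
Step 5: prey: 0+0-0=0; pred: 56+0-22=34
Step 6: prey: 0+0-0=0; pred: 34+0-13=21
Step 7: prey: 0+0-0=0; pred: 21+0-8=13
Step 8: prey: 0+0-0=0; pred: 13+0-5=8
Step 9: prey: 0+0-0=0; pred: 8+0-3=5
Step 10: prey: 0+0-0=0; pred: 5+0-2=3
Max prey = 54 at step 1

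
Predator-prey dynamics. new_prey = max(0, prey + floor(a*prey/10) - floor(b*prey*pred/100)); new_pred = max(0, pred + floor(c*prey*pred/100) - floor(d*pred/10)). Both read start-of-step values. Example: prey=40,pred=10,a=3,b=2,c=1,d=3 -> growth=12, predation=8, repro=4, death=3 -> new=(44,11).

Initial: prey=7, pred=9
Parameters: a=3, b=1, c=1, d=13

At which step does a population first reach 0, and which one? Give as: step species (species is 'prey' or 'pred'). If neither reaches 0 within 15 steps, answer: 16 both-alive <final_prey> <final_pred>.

Answer: 1 pred

Derivation:
Step 1: prey: 7+2-0=9; pred: 9+0-11=0
First extinction: pred at step 1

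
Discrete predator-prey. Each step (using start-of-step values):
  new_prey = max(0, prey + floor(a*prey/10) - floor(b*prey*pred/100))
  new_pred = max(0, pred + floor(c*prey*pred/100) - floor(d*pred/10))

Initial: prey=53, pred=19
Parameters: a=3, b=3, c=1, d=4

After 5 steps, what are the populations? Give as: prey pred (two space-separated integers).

Step 1: prey: 53+15-30=38; pred: 19+10-7=22
Step 2: prey: 38+11-25=24; pred: 22+8-8=22
Step 3: prey: 24+7-15=16; pred: 22+5-8=19
Step 4: prey: 16+4-9=11; pred: 19+3-7=15
Step 5: prey: 11+3-4=10; pred: 15+1-6=10

Answer: 10 10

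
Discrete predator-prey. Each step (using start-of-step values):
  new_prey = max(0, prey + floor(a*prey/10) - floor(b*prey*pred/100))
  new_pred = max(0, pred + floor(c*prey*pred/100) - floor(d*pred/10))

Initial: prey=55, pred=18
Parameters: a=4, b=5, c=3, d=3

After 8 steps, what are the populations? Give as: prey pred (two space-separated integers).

Answer: 0 9

Derivation:
Step 1: prey: 55+22-49=28; pred: 18+29-5=42
Step 2: prey: 28+11-58=0; pred: 42+35-12=65
Step 3: prey: 0+0-0=0; pred: 65+0-19=46
Step 4: prey: 0+0-0=0; pred: 46+0-13=33
Step 5: prey: 0+0-0=0; pred: 33+0-9=24
Step 6: prey: 0+0-0=0; pred: 24+0-7=17
Step 7: prey: 0+0-0=0; pred: 17+0-5=12
Step 8: prey: 0+0-0=0; pred: 12+0-3=9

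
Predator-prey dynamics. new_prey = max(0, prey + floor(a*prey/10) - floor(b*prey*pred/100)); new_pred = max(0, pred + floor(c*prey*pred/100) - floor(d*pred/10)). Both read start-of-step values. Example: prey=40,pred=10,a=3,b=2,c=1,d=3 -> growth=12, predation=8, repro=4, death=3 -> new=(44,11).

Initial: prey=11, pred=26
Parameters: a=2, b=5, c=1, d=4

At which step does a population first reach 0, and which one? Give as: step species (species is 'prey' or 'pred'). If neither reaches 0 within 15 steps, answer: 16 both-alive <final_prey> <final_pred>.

Step 1: prey: 11+2-14=0; pred: 26+2-10=18
First extinction: prey at step 1

Answer: 1 prey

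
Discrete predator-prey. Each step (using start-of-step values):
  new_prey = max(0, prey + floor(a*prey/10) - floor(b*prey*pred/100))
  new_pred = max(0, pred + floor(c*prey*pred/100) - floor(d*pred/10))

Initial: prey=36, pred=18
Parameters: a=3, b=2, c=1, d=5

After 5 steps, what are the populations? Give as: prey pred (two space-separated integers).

Step 1: prey: 36+10-12=34; pred: 18+6-9=15
Step 2: prey: 34+10-10=34; pred: 15+5-7=13
Step 3: prey: 34+10-8=36; pred: 13+4-6=11
Step 4: prey: 36+10-7=39; pred: 11+3-5=9
Step 5: prey: 39+11-7=43; pred: 9+3-4=8

Answer: 43 8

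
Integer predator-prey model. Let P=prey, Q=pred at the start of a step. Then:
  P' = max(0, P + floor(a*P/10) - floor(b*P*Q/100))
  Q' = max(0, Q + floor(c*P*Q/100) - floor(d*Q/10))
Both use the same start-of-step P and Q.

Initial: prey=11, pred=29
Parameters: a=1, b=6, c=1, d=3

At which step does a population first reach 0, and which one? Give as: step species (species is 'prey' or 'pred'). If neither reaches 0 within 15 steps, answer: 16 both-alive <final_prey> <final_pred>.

Step 1: prey: 11+1-19=0; pred: 29+3-8=24
First extinction: prey at step 1

Answer: 1 prey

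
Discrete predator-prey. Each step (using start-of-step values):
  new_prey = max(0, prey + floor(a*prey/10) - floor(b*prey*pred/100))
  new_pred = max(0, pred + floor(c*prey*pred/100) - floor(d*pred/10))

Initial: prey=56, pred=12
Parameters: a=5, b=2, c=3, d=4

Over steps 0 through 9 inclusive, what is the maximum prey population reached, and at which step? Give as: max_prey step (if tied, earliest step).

Step 1: prey: 56+28-13=71; pred: 12+20-4=28
Step 2: prey: 71+35-39=67; pred: 28+59-11=76
Step 3: prey: 67+33-101=0; pred: 76+152-30=198
Step 4: prey: 0+0-0=0; pred: 198+0-79=119
Step 5: prey: 0+0-0=0; pred: 119+0-47=72
Step 6: prey: 0+0-0=0; pred: 72+0-28=44
Step 7: prey: 0+0-0=0; pred: 44+0-17=27
Step 8: prey: 0+0-0=0; pred: 27+0-10=17
Step 9: prey: 0+0-0=0; pred: 17+0-6=11
Max prey = 71 at step 1

Answer: 71 1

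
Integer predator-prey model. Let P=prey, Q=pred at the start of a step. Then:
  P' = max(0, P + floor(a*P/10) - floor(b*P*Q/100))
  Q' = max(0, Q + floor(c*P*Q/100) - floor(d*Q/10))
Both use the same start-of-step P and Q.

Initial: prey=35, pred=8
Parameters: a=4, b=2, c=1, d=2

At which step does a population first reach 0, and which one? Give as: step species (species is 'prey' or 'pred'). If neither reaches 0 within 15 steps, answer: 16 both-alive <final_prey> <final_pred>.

Step 1: prey: 35+14-5=44; pred: 8+2-1=9
Step 2: prey: 44+17-7=54; pred: 9+3-1=11
Step 3: prey: 54+21-11=64; pred: 11+5-2=14
Step 4: prey: 64+25-17=72; pred: 14+8-2=20
Step 5: prey: 72+28-28=72; pred: 20+14-4=30
Step 6: prey: 72+28-43=57; pred: 30+21-6=45
Step 7: prey: 57+22-51=28; pred: 45+25-9=61
Step 8: prey: 28+11-34=5; pred: 61+17-12=66
Step 9: prey: 5+2-6=1; pred: 66+3-13=56
Step 10: prey: 1+0-1=0; pred: 56+0-11=45
First extinction: prey at step 10

Answer: 10 prey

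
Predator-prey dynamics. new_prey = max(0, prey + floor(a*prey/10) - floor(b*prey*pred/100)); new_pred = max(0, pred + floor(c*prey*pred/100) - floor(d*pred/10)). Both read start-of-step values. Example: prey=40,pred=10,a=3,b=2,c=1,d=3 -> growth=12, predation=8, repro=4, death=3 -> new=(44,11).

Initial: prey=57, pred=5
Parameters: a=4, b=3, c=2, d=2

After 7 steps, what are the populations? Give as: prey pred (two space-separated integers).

Step 1: prey: 57+22-8=71; pred: 5+5-1=9
Step 2: prey: 71+28-19=80; pred: 9+12-1=20
Step 3: prey: 80+32-48=64; pred: 20+32-4=48
Step 4: prey: 64+25-92=0; pred: 48+61-9=100
Step 5: prey: 0+0-0=0; pred: 100+0-20=80
Step 6: prey: 0+0-0=0; pred: 80+0-16=64
Step 7: prey: 0+0-0=0; pred: 64+0-12=52

Answer: 0 52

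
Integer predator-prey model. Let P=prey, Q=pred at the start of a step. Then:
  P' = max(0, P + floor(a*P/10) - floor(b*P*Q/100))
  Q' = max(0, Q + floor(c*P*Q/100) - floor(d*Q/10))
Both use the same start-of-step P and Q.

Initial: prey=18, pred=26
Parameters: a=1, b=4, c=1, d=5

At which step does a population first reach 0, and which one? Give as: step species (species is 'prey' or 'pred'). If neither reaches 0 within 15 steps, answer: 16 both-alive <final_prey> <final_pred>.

Step 1: prey: 18+1-18=1; pred: 26+4-13=17
Step 2: prey: 1+0-0=1; pred: 17+0-8=9
Step 3: prey: 1+0-0=1; pred: 9+0-4=5
Step 4: prey: 1+0-0=1; pred: 5+0-2=3
Step 5: prey: 1+0-0=1; pred: 3+0-1=2
Step 6: prey: 1+0-0=1; pred: 2+0-1=1
Step 7: prey: 1+0-0=1; pred: 1+0-0=1
Steps 8-15: state stable at prey=1, pred=1 (no change)
No extinction within 15 steps

Answer: 16 both-alive 1 1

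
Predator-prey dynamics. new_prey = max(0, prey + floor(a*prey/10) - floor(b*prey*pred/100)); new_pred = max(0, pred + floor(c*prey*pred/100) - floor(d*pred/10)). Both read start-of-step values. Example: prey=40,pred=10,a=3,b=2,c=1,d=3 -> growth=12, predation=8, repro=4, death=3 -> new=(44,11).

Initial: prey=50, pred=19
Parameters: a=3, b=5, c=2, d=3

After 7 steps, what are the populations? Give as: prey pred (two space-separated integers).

Answer: 0 7

Derivation:
Step 1: prey: 50+15-47=18; pred: 19+19-5=33
Step 2: prey: 18+5-29=0; pred: 33+11-9=35
Step 3: prey: 0+0-0=0; pred: 35+0-10=25
Step 4: prey: 0+0-0=0; pred: 25+0-7=18
Step 5: prey: 0+0-0=0; pred: 18+0-5=13
Step 6: prey: 0+0-0=0; pred: 13+0-3=10
Step 7: prey: 0+0-0=0; pred: 10+0-3=7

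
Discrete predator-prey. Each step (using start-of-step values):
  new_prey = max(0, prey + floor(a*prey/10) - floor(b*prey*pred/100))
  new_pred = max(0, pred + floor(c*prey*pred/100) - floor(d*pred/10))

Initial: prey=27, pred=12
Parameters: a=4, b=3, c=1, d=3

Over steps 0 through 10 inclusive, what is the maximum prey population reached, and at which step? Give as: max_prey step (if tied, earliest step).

Step 1: prey: 27+10-9=28; pred: 12+3-3=12
Step 2: prey: 28+11-10=29; pred: 12+3-3=12
Step 3: prey: 29+11-10=30; pred: 12+3-3=12
Step 4: prey: 30+12-10=32; pred: 12+3-3=12
Step 5: prey: 32+12-11=33; pred: 12+3-3=12
Step 6: prey: 33+13-11=35; pred: 12+3-3=12
Step 7: prey: 35+14-12=37; pred: 12+4-3=13
Step 8: prey: 37+14-14=37; pred: 13+4-3=14
Step 9: prey: 37+14-15=36; pred: 14+5-4=15
Step 10: prey: 36+14-16=34; pred: 15+5-4=16
Max prey = 37 at step 7

Answer: 37 7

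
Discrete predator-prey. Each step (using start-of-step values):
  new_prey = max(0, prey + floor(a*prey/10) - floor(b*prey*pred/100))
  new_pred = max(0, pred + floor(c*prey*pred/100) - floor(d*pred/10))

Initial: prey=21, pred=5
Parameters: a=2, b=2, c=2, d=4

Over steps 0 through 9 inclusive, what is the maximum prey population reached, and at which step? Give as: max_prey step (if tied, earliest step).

Step 1: prey: 21+4-2=23; pred: 5+2-2=5
Step 2: prey: 23+4-2=25; pred: 5+2-2=5
Step 3: prey: 25+5-2=28; pred: 5+2-2=5
Step 4: prey: 28+5-2=31; pred: 5+2-2=5
Step 5: prey: 31+6-3=34; pred: 5+3-2=6
Step 6: prey: 34+6-4=36; pred: 6+4-2=8
Step 7: prey: 36+7-5=38; pred: 8+5-3=10
Step 8: prey: 38+7-7=38; pred: 10+7-4=13
Step 9: prey: 38+7-9=36; pred: 13+9-5=17
Max prey = 38 at step 7

Answer: 38 7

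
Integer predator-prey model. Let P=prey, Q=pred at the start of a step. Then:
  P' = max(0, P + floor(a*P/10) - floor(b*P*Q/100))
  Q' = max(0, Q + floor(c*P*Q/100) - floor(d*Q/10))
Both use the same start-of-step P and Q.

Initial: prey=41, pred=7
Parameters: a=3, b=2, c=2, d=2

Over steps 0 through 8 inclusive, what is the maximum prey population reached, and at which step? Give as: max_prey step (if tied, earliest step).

Answer: 52 2

Derivation:
Step 1: prey: 41+12-5=48; pred: 7+5-1=11
Step 2: prey: 48+14-10=52; pred: 11+10-2=19
Step 3: prey: 52+15-19=48; pred: 19+19-3=35
Step 4: prey: 48+14-33=29; pred: 35+33-7=61
Step 5: prey: 29+8-35=2; pred: 61+35-12=84
Step 6: prey: 2+0-3=0; pred: 84+3-16=71
Step 7: prey: 0+0-0=0; pred: 71+0-14=57
Step 8: prey: 0+0-0=0; pred: 57+0-11=46
Max prey = 52 at step 2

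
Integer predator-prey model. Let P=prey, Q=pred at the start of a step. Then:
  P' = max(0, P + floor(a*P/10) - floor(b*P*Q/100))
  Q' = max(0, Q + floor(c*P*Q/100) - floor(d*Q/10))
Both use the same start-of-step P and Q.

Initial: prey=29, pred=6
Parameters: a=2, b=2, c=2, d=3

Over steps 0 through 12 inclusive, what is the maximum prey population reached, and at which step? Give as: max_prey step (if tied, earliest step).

Step 1: prey: 29+5-3=31; pred: 6+3-1=8
Step 2: prey: 31+6-4=33; pred: 8+4-2=10
Step 3: prey: 33+6-6=33; pred: 10+6-3=13
Step 4: prey: 33+6-8=31; pred: 13+8-3=18
Step 5: prey: 31+6-11=26; pred: 18+11-5=24
Step 6: prey: 26+5-12=19; pred: 24+12-7=29
Step 7: prey: 19+3-11=11; pred: 29+11-8=32
Step 8: prey: 11+2-7=6; pred: 32+7-9=30
Step 9: prey: 6+1-3=4; pred: 30+3-9=24
Step 10: prey: 4+0-1=3; pred: 24+1-7=18
Step 11: prey: 3+0-1=2; pred: 18+1-5=14
Step 12: prey: 2+0-0=2; pred: 14+0-4=10
Max prey = 33 at step 2

Answer: 33 2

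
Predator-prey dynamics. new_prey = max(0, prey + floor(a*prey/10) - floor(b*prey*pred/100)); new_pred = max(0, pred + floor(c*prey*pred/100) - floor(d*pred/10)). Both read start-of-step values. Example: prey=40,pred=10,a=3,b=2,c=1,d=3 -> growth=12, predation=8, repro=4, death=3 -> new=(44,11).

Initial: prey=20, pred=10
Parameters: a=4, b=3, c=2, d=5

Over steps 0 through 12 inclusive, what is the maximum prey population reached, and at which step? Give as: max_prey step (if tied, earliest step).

Answer: 46 7

Derivation:
Step 1: prey: 20+8-6=22; pred: 10+4-5=9
Step 2: prey: 22+8-5=25; pred: 9+3-4=8
Step 3: prey: 25+10-6=29; pred: 8+4-4=8
Step 4: prey: 29+11-6=34; pred: 8+4-4=8
Step 5: prey: 34+13-8=39; pred: 8+5-4=9
Step 6: prey: 39+15-10=44; pred: 9+7-4=12
Step 7: prey: 44+17-15=46; pred: 12+10-6=16
Step 8: prey: 46+18-22=42; pred: 16+14-8=22
Step 9: prey: 42+16-27=31; pred: 22+18-11=29
Step 10: prey: 31+12-26=17; pred: 29+17-14=32
Step 11: prey: 17+6-16=7; pred: 32+10-16=26
Step 12: prey: 7+2-5=4; pred: 26+3-13=16
Max prey = 46 at step 7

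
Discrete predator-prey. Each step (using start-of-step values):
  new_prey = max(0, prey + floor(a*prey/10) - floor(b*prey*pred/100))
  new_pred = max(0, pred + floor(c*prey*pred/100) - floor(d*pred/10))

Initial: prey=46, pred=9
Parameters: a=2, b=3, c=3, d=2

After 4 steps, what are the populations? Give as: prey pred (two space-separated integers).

Answer: 0 52

Derivation:
Step 1: prey: 46+9-12=43; pred: 9+12-1=20
Step 2: prey: 43+8-25=26; pred: 20+25-4=41
Step 3: prey: 26+5-31=0; pred: 41+31-8=64
Step 4: prey: 0+0-0=0; pred: 64+0-12=52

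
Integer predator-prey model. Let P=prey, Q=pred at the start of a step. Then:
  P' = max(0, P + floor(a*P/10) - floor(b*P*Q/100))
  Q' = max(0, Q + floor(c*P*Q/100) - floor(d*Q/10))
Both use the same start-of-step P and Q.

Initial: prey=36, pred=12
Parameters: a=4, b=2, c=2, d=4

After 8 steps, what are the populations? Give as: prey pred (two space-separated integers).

Step 1: prey: 36+14-8=42; pred: 12+8-4=16
Step 2: prey: 42+16-13=45; pred: 16+13-6=23
Step 3: prey: 45+18-20=43; pred: 23+20-9=34
Step 4: prey: 43+17-29=31; pred: 34+29-13=50
Step 5: prey: 31+12-31=12; pred: 50+31-20=61
Step 6: prey: 12+4-14=2; pred: 61+14-24=51
Step 7: prey: 2+0-2=0; pred: 51+2-20=33
Step 8: prey: 0+0-0=0; pred: 33+0-13=20

Answer: 0 20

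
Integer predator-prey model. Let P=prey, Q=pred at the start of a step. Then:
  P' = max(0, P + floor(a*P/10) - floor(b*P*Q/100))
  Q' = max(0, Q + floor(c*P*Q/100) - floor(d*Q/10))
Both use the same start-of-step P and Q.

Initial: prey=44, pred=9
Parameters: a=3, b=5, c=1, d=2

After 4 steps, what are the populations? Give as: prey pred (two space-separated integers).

Answer: 11 14

Derivation:
Step 1: prey: 44+13-19=38; pred: 9+3-1=11
Step 2: prey: 38+11-20=29; pred: 11+4-2=13
Step 3: prey: 29+8-18=19; pred: 13+3-2=14
Step 4: prey: 19+5-13=11; pred: 14+2-2=14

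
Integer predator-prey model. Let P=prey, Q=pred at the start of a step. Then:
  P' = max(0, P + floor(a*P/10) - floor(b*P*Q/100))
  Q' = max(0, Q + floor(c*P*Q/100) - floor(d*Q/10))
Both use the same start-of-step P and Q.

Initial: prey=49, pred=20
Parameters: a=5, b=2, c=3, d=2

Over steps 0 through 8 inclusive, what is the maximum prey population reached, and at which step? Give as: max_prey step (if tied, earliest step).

Step 1: prey: 49+24-19=54; pred: 20+29-4=45
Step 2: prey: 54+27-48=33; pred: 45+72-9=108
Step 3: prey: 33+16-71=0; pred: 108+106-21=193
Step 4: prey: 0+0-0=0; pred: 193+0-38=155
Step 5: prey: 0+0-0=0; pred: 155+0-31=124
Step 6: prey: 0+0-0=0; pred: 124+0-24=100
Step 7: prey: 0+0-0=0; pred: 100+0-20=80
Step 8: prey: 0+0-0=0; pred: 80+0-16=64
Max prey = 54 at step 1

Answer: 54 1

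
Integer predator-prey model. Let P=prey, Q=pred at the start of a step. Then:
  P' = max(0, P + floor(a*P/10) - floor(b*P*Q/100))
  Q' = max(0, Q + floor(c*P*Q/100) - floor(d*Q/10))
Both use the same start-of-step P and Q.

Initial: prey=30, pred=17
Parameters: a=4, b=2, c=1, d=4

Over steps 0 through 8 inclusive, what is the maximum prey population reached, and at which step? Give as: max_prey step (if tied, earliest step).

Step 1: prey: 30+12-10=32; pred: 17+5-6=16
Step 2: prey: 32+12-10=34; pred: 16+5-6=15
Step 3: prey: 34+13-10=37; pred: 15+5-6=14
Step 4: prey: 37+14-10=41; pred: 14+5-5=14
Step 5: prey: 41+16-11=46; pred: 14+5-5=14
Step 6: prey: 46+18-12=52; pred: 14+6-5=15
Step 7: prey: 52+20-15=57; pred: 15+7-6=16
Step 8: prey: 57+22-18=61; pred: 16+9-6=19
Max prey = 61 at step 8

Answer: 61 8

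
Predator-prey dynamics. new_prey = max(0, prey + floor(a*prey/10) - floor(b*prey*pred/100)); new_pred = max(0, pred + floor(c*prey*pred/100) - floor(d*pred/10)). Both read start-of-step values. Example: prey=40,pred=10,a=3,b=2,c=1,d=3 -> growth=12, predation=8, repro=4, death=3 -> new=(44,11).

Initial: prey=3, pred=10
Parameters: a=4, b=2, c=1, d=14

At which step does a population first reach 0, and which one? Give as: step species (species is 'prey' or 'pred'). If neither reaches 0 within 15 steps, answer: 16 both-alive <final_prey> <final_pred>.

Step 1: prey: 3+1-0=4; pred: 10+0-14=0
First extinction: pred at step 1

Answer: 1 pred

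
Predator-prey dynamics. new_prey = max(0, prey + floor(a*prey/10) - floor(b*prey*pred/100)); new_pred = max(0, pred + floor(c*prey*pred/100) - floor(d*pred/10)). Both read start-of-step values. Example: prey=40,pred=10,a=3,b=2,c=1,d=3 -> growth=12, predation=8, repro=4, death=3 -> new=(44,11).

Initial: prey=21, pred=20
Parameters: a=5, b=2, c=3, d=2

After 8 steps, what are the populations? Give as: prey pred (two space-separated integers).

Answer: 0 36

Derivation:
Step 1: prey: 21+10-8=23; pred: 20+12-4=28
Step 2: prey: 23+11-12=22; pred: 28+19-5=42
Step 3: prey: 22+11-18=15; pred: 42+27-8=61
Step 4: prey: 15+7-18=4; pred: 61+27-12=76
Step 5: prey: 4+2-6=0; pred: 76+9-15=70
Step 6: prey: 0+0-0=0; pred: 70+0-14=56
Step 7: prey: 0+0-0=0; pred: 56+0-11=45
Step 8: prey: 0+0-0=0; pred: 45+0-9=36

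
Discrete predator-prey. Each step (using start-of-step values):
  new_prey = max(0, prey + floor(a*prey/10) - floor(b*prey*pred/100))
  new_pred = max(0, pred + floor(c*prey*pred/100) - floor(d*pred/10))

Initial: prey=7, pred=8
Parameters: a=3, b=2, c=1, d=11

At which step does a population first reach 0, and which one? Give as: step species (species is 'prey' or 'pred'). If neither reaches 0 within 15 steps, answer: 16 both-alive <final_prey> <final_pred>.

Step 1: prey: 7+2-1=8; pred: 8+0-8=0
First extinction: pred at step 1

Answer: 1 pred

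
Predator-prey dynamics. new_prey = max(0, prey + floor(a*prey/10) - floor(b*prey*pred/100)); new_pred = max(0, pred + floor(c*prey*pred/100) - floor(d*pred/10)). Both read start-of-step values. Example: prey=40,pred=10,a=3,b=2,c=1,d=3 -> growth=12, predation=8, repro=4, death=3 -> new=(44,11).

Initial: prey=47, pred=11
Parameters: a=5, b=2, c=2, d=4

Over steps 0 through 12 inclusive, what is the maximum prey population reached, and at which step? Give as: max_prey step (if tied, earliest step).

Step 1: prey: 47+23-10=60; pred: 11+10-4=17
Step 2: prey: 60+30-20=70; pred: 17+20-6=31
Step 3: prey: 70+35-43=62; pred: 31+43-12=62
Step 4: prey: 62+31-76=17; pred: 62+76-24=114
Step 5: prey: 17+8-38=0; pred: 114+38-45=107
Step 6: prey: 0+0-0=0; pred: 107+0-42=65
Step 7: prey: 0+0-0=0; pred: 65+0-26=39
Step 8: prey: 0+0-0=0; pred: 39+0-15=24
Step 9: prey: 0+0-0=0; pred: 24+0-9=15
Step 10: prey: 0+0-0=0; pred: 15+0-6=9
Step 11: prey: 0+0-0=0; pred: 9+0-3=6
Step 12: prey: 0+0-0=0; pred: 6+0-2=4
Max prey = 70 at step 2

Answer: 70 2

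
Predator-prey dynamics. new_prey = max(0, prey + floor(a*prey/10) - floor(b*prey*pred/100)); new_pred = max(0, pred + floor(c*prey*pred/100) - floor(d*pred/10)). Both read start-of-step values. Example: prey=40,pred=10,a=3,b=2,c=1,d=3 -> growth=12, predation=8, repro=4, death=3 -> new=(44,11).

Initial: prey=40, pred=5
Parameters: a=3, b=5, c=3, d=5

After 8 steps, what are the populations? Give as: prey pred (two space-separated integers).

Step 1: prey: 40+12-10=42; pred: 5+6-2=9
Step 2: prey: 42+12-18=36; pred: 9+11-4=16
Step 3: prey: 36+10-28=18; pred: 16+17-8=25
Step 4: prey: 18+5-22=1; pred: 25+13-12=26
Step 5: prey: 1+0-1=0; pred: 26+0-13=13
Step 6: prey: 0+0-0=0; pred: 13+0-6=7
Step 7: prey: 0+0-0=0; pred: 7+0-3=4
Step 8: prey: 0+0-0=0; pred: 4+0-2=2

Answer: 0 2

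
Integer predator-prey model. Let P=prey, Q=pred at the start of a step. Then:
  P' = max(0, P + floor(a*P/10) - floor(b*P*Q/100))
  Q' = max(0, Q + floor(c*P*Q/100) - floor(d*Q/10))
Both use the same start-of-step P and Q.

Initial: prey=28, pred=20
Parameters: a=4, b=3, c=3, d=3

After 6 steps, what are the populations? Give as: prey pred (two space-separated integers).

Answer: 0 17

Derivation:
Step 1: prey: 28+11-16=23; pred: 20+16-6=30
Step 2: prey: 23+9-20=12; pred: 30+20-9=41
Step 3: prey: 12+4-14=2; pred: 41+14-12=43
Step 4: prey: 2+0-2=0; pred: 43+2-12=33
Step 5: prey: 0+0-0=0; pred: 33+0-9=24
Step 6: prey: 0+0-0=0; pred: 24+0-7=17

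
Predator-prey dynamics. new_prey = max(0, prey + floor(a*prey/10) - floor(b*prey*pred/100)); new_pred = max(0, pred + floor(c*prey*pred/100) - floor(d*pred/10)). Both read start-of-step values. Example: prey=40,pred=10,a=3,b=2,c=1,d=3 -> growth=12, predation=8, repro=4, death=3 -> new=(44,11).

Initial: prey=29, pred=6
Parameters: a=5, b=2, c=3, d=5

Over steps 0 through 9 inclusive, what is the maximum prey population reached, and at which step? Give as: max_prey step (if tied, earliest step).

Step 1: prey: 29+14-3=40; pred: 6+5-3=8
Step 2: prey: 40+20-6=54; pred: 8+9-4=13
Step 3: prey: 54+27-14=67; pred: 13+21-6=28
Step 4: prey: 67+33-37=63; pred: 28+56-14=70
Step 5: prey: 63+31-88=6; pred: 70+132-35=167
Step 6: prey: 6+3-20=0; pred: 167+30-83=114
Step 7: prey: 0+0-0=0; pred: 114+0-57=57
Step 8: prey: 0+0-0=0; pred: 57+0-28=29
Step 9: prey: 0+0-0=0; pred: 29+0-14=15
Max prey = 67 at step 3

Answer: 67 3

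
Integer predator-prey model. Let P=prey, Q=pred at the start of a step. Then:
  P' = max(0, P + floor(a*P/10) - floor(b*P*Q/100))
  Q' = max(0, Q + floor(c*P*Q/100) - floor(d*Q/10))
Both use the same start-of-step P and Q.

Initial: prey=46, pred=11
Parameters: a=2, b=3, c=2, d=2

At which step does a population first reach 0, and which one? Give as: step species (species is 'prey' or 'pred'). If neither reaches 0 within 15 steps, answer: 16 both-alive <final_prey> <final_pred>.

Step 1: prey: 46+9-15=40; pred: 11+10-2=19
Step 2: prey: 40+8-22=26; pred: 19+15-3=31
Step 3: prey: 26+5-24=7; pred: 31+16-6=41
Step 4: prey: 7+1-8=0; pred: 41+5-8=38
First extinction: prey at step 4

Answer: 4 prey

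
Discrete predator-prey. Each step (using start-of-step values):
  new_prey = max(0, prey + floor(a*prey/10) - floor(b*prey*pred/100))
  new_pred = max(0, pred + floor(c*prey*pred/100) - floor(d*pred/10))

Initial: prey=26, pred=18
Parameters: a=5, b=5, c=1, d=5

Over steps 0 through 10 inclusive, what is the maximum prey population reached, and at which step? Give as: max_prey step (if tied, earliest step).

Answer: 157 10

Derivation:
Step 1: prey: 26+13-23=16; pred: 18+4-9=13
Step 2: prey: 16+8-10=14; pred: 13+2-6=9
Step 3: prey: 14+7-6=15; pred: 9+1-4=6
Step 4: prey: 15+7-4=18; pred: 6+0-3=3
Step 5: prey: 18+9-2=25; pred: 3+0-1=2
Step 6: prey: 25+12-2=35; pred: 2+0-1=1
Step 7: prey: 35+17-1=51; pred: 1+0-0=1
Step 8: prey: 51+25-2=74; pred: 1+0-0=1
Step 9: prey: 74+37-3=108; pred: 1+0-0=1
Step 10: prey: 108+54-5=157; pred: 1+1-0=2
Max prey = 157 at step 10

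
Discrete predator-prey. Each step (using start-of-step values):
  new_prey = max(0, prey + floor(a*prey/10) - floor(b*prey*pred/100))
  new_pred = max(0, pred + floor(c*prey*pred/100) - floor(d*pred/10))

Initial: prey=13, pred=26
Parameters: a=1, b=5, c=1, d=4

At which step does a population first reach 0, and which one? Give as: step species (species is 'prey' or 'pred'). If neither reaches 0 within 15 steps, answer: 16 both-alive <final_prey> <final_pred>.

Answer: 1 prey

Derivation:
Step 1: prey: 13+1-16=0; pred: 26+3-10=19
First extinction: prey at step 1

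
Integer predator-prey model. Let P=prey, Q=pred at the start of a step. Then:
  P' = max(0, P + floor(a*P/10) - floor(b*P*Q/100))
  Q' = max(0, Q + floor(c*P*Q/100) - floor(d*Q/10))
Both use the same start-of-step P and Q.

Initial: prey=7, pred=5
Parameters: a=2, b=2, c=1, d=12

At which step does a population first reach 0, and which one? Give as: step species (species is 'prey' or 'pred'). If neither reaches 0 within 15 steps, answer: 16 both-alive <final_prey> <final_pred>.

Step 1: prey: 7+1-0=8; pred: 5+0-6=0
First extinction: pred at step 1

Answer: 1 pred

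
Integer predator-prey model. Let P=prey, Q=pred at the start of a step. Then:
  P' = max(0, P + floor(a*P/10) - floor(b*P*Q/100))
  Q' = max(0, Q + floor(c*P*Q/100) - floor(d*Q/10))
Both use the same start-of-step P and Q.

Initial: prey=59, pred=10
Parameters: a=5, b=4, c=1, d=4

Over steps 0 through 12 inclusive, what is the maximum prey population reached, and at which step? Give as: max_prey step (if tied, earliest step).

Answer: 69 2

Derivation:
Step 1: prey: 59+29-23=65; pred: 10+5-4=11
Step 2: prey: 65+32-28=69; pred: 11+7-4=14
Step 3: prey: 69+34-38=65; pred: 14+9-5=18
Step 4: prey: 65+32-46=51; pred: 18+11-7=22
Step 5: prey: 51+25-44=32; pred: 22+11-8=25
Step 6: prey: 32+16-32=16; pred: 25+8-10=23
Step 7: prey: 16+8-14=10; pred: 23+3-9=17
Step 8: prey: 10+5-6=9; pred: 17+1-6=12
Step 9: prey: 9+4-4=9; pred: 12+1-4=9
Step 10: prey: 9+4-3=10; pred: 9+0-3=6
Step 11: prey: 10+5-2=13; pred: 6+0-2=4
Step 12: prey: 13+6-2=17; pred: 4+0-1=3
Max prey = 69 at step 2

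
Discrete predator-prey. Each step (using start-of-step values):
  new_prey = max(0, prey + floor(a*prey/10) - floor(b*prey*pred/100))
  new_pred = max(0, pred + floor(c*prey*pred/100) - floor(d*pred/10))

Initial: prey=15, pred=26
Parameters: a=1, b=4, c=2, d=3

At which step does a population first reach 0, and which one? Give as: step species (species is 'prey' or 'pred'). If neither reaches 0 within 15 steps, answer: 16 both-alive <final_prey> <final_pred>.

Answer: 2 prey

Derivation:
Step 1: prey: 15+1-15=1; pred: 26+7-7=26
Step 2: prey: 1+0-1=0; pred: 26+0-7=19
First extinction: prey at step 2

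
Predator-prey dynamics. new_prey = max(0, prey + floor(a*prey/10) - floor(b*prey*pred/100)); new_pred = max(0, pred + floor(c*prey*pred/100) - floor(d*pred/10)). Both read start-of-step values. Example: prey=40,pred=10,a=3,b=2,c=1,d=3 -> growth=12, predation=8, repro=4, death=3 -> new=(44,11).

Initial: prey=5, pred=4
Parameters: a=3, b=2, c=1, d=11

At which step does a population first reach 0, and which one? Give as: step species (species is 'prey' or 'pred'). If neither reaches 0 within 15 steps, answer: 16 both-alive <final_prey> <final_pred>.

Step 1: prey: 5+1-0=6; pred: 4+0-4=0
First extinction: pred at step 1

Answer: 1 pred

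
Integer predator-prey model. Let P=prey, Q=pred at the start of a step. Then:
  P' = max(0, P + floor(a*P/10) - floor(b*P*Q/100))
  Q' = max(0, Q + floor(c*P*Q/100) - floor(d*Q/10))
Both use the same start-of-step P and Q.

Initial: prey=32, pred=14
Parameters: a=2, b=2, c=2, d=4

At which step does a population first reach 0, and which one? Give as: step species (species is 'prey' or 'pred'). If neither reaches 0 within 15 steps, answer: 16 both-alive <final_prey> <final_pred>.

Step 1: prey: 32+6-8=30; pred: 14+8-5=17
Step 2: prey: 30+6-10=26; pred: 17+10-6=21
Step 3: prey: 26+5-10=21; pred: 21+10-8=23
Step 4: prey: 21+4-9=16; pred: 23+9-9=23
Step 5: prey: 16+3-7=12; pred: 23+7-9=21
Step 6: prey: 12+2-5=9; pred: 21+5-8=18
Step 7: prey: 9+1-3=7; pred: 18+3-7=14
Step 8: prey: 7+1-1=7; pred: 14+1-5=10
Step 9: prey: 7+1-1=7; pred: 10+1-4=7
Step 10: prey: 7+1-0=8; pred: 7+0-2=5
Step 11: prey: 8+1-0=9; pred: 5+0-2=3
Step 12: prey: 9+1-0=10; pred: 3+0-1=2
Step 13: prey: 10+2-0=12; pred: 2+0-0=2
Step 14: prey: 12+2-0=14; pred: 2+0-0=2
Step 15: prey: 14+2-0=16; pred: 2+0-0=2
No extinction within 15 steps

Answer: 16 both-alive 16 2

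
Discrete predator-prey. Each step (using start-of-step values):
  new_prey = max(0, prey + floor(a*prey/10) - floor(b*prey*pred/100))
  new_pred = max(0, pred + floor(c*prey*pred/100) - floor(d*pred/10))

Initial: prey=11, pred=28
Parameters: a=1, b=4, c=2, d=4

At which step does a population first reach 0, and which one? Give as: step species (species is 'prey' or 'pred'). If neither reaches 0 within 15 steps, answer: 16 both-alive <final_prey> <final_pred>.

Answer: 1 prey

Derivation:
Step 1: prey: 11+1-12=0; pred: 28+6-11=23
First extinction: prey at step 1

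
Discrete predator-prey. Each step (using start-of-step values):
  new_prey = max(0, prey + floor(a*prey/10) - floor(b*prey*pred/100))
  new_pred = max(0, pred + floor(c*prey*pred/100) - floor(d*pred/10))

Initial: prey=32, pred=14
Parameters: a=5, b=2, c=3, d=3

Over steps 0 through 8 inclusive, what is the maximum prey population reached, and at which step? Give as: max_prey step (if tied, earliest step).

Answer: 42 2

Derivation:
Step 1: prey: 32+16-8=40; pred: 14+13-4=23
Step 2: prey: 40+20-18=42; pred: 23+27-6=44
Step 3: prey: 42+21-36=27; pred: 44+55-13=86
Step 4: prey: 27+13-46=0; pred: 86+69-25=130
Step 5: prey: 0+0-0=0; pred: 130+0-39=91
Step 6: prey: 0+0-0=0; pred: 91+0-27=64
Step 7: prey: 0+0-0=0; pred: 64+0-19=45
Step 8: prey: 0+0-0=0; pred: 45+0-13=32
Max prey = 42 at step 2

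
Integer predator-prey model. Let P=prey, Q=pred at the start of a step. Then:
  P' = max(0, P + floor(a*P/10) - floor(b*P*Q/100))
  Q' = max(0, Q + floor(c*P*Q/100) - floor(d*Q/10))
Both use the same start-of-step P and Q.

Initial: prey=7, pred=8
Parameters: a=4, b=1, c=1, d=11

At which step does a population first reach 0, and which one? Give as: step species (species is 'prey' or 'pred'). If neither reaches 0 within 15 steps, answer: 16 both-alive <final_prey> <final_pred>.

Answer: 1 pred

Derivation:
Step 1: prey: 7+2-0=9; pred: 8+0-8=0
First extinction: pred at step 1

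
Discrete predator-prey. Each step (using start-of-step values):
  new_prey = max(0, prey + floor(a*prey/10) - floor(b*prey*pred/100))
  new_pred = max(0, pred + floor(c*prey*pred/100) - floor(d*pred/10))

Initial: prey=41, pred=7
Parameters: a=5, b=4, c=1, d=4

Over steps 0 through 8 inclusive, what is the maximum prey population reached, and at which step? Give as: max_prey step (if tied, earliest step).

Step 1: prey: 41+20-11=50; pred: 7+2-2=7
Step 2: prey: 50+25-14=61; pred: 7+3-2=8
Step 3: prey: 61+30-19=72; pred: 8+4-3=9
Step 4: prey: 72+36-25=83; pred: 9+6-3=12
Step 5: prey: 83+41-39=85; pred: 12+9-4=17
Step 6: prey: 85+42-57=70; pred: 17+14-6=25
Step 7: prey: 70+35-70=35; pred: 25+17-10=32
Step 8: prey: 35+17-44=8; pred: 32+11-12=31
Max prey = 85 at step 5

Answer: 85 5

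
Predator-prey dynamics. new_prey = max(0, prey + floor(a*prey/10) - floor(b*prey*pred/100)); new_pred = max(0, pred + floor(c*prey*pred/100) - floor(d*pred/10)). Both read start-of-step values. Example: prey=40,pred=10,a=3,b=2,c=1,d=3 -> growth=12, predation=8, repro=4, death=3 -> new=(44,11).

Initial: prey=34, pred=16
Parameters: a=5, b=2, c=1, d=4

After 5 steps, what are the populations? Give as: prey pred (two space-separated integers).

Answer: 79 25

Derivation:
Step 1: prey: 34+17-10=41; pred: 16+5-6=15
Step 2: prey: 41+20-12=49; pred: 15+6-6=15
Step 3: prey: 49+24-14=59; pred: 15+7-6=16
Step 4: prey: 59+29-18=70; pred: 16+9-6=19
Step 5: prey: 70+35-26=79; pred: 19+13-7=25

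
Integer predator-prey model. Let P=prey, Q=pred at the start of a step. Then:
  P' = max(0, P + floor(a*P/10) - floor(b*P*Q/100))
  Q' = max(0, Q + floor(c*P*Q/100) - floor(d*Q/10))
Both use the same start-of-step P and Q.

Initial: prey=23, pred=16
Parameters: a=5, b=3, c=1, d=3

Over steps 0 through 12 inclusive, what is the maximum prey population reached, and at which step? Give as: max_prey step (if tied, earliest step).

Step 1: prey: 23+11-11=23; pred: 16+3-4=15
Step 2: prey: 23+11-10=24; pred: 15+3-4=14
Step 3: prey: 24+12-10=26; pred: 14+3-4=13
Step 4: prey: 26+13-10=29; pred: 13+3-3=13
Step 5: prey: 29+14-11=32; pred: 13+3-3=13
Step 6: prey: 32+16-12=36; pred: 13+4-3=14
Step 7: prey: 36+18-15=39; pred: 14+5-4=15
Step 8: prey: 39+19-17=41; pred: 15+5-4=16
Step 9: prey: 41+20-19=42; pred: 16+6-4=18
Step 10: prey: 42+21-22=41; pred: 18+7-5=20
Step 11: prey: 41+20-24=37; pred: 20+8-6=22
Step 12: prey: 37+18-24=31; pred: 22+8-6=24
Max prey = 42 at step 9

Answer: 42 9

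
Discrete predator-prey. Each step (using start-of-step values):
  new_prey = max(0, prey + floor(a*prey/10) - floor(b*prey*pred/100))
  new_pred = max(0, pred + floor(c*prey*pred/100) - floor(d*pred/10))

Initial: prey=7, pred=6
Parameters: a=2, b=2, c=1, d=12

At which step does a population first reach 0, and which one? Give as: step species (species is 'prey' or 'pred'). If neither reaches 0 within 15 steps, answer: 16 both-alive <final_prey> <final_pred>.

Step 1: prey: 7+1-0=8; pred: 6+0-7=0
First extinction: pred at step 1

Answer: 1 pred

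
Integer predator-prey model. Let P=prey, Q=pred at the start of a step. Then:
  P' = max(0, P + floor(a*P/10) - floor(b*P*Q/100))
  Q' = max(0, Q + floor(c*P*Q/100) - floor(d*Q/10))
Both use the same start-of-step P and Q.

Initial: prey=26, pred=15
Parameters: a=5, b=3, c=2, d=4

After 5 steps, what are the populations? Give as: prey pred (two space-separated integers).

Answer: 19 27

Derivation:
Step 1: prey: 26+13-11=28; pred: 15+7-6=16
Step 2: prey: 28+14-13=29; pred: 16+8-6=18
Step 3: prey: 29+14-15=28; pred: 18+10-7=21
Step 4: prey: 28+14-17=25; pred: 21+11-8=24
Step 5: prey: 25+12-18=19; pred: 24+12-9=27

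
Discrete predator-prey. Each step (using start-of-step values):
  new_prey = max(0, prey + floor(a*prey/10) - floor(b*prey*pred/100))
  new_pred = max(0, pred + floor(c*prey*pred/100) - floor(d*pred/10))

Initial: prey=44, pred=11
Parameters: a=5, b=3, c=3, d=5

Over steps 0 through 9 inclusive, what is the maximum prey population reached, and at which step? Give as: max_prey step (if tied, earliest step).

Answer: 52 1

Derivation:
Step 1: prey: 44+22-14=52; pred: 11+14-5=20
Step 2: prey: 52+26-31=47; pred: 20+31-10=41
Step 3: prey: 47+23-57=13; pred: 41+57-20=78
Step 4: prey: 13+6-30=0; pred: 78+30-39=69
Step 5: prey: 0+0-0=0; pred: 69+0-34=35
Step 6: prey: 0+0-0=0; pred: 35+0-17=18
Step 7: prey: 0+0-0=0; pred: 18+0-9=9
Step 8: prey: 0+0-0=0; pred: 9+0-4=5
Step 9: prey: 0+0-0=0; pred: 5+0-2=3
Max prey = 52 at step 1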